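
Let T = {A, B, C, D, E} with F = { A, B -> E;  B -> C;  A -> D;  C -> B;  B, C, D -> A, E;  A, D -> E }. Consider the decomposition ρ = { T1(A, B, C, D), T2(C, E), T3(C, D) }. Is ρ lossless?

Chase test. Columns are A, B, C, D, E; row i has aⱼ where attribute j ∈ Ti, else bᵢⱼ.
Initial tableau (one row per fragment):
  row 1: a1 a2 a3 a4 b15
  row 2: b21 b22 a3 b24 a5
  row 3: b31 b32 a3 a4 b35
Rows 1 and 2 agree on C; apply C→B and equate their B entries.
Rows 1 and 3 agree on C; apply C→B and equate their B entries.
Rows 1 and 3 agree on B, C, D; apply B, C, D→A, E and equate their A, E entries.
No row becomes fully distinguished — the join is lossy.

No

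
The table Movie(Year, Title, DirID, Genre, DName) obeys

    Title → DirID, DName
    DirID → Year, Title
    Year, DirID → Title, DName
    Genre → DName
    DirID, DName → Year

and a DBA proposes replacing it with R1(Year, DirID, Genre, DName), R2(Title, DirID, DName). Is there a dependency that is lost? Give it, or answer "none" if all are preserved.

Title → DirID, DName lies within R2.
DirID → Year, Title: restricted closure across fragments reaches Year, Title.
Year, DirID → Title, DName: restricted closure across fragments reaches Title, DName.
Genre → DName lies within R1.
DirID, DName → Year lies within R1.
Every dependency is enforceable on the fragments, so the decomposition is dependency-preserving.

none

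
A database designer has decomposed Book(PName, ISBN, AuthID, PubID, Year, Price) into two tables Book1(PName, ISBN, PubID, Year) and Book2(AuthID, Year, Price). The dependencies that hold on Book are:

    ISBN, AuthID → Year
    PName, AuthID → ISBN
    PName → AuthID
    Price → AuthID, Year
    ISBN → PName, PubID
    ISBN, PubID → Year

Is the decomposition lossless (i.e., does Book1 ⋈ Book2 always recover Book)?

Common attributes: Book1 ∩ Book2 = {Year}.
No dependency enlarges {Year}, so (Year)⁺ = {Year}.
The closure contains neither all of Book1 = {PName, ISBN, PubID, Year} nor all of Book2 = {AuthID, Year, Price}, so the common attributes are not a superkey of either fragment. The join is lossy.

No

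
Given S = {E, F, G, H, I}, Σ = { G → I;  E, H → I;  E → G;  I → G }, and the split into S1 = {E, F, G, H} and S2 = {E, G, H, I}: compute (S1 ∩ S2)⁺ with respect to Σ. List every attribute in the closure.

S1 ∩ S2 = {E, G, H}.
G → I applies, adding I
Closure: {E, G, H, I}.

E, G, H, I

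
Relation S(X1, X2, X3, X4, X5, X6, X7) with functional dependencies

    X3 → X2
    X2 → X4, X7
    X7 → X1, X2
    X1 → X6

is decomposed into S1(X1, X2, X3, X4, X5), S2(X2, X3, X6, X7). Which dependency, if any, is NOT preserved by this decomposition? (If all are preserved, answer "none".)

Check X1 → X6: no single fragment contains all of {X1, X6}, and the restricted closure of {X1} across the fragments never reaches {X6}.
X3 → X2 is preserved.
X2 → X4, X7 is preserved.
X7 → X1, X2 is preserved.

X1 → X6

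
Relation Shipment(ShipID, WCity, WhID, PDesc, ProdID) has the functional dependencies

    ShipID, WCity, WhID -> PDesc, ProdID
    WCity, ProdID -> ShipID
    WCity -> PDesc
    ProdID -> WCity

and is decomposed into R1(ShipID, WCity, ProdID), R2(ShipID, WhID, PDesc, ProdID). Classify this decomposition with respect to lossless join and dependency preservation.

lossless but not dependency-preserving

Lossless test: (ShipID, ProdID)⁺ = {ShipID, WCity, PDesc, ProdID}, which contains all of one fragment — lossless.
Dependency preservation: the restricted closure of {ShipID, WCity, WhID} across the fragments never reaches {PDesc, ProdID}, so ShipID, WCity, WhID → PDesc, ProdID cannot be enforced without a join — not preserved.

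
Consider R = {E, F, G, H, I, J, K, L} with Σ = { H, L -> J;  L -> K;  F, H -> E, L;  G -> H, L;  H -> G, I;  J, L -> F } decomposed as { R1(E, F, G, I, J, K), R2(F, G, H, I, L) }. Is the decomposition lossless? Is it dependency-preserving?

Lossless test: (F, G, I)⁺ = {E, F, G, H, I, J, K, L}, which contains all of one fragment — lossless.
Dependency preservation: the restricted closure of {L} across the fragments never reaches {K}, so L → K cannot be enforced without a join — not preserved.

lossless but not dependency-preserving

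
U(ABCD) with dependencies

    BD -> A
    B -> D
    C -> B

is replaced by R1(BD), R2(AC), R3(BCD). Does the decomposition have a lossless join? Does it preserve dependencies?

Lossless test (chase): Rows 1 and 3 agree on BD; apply BD→A and equate their A entries. Rows 2 and 3 agree on C; apply C→B and equate their B entries. Rows 1 and 2 agree on B; apply B→D and equate their D entries. Rows 1 and 2 agree on BD; apply BD→A and equate their A entries. Row 2 is now all distinguished symbols — the join is lossless.
Dependency preservation: the restricted closure of {BD} across the fragments never reaches {A}, so BD → A cannot be enforced without a join — not preserved.

lossless but not dependency-preserving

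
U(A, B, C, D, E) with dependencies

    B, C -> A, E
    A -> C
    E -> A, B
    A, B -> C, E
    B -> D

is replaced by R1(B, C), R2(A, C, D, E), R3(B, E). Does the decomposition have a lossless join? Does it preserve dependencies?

Lossless test (chase): Rows 2 and 3 agree on E; apply E→A, B and equate their A, B entries. Rows 2 and 3 agree on A, B; apply A, B→C, E and equate their C, E entries. Rows 1 and 2 agree on B; apply B→D and equate their D entries. Rows 1 and 3 agree on B; apply B→D and equate their D entries. Rows 1 and 2 agree on B, C; apply B, C→A, E and equate their A, E entries. Row 1 is now all distinguished symbols — the join is lossless.
Dependency preservation: the restricted closure of {B, C} across the fragments never reaches {A, E}, so B, C → A, E cannot be enforced without a join — not preserved.

lossless but not dependency-preserving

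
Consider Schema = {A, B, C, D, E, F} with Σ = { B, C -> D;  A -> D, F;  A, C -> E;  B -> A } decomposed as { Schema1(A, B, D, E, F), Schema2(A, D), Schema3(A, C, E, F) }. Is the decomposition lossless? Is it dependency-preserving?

Lossless test (chase): Rows 1 and 2 agree on A; apply A→D, F and equate their D, F entries. Rows 1 and 3 agree on A; apply A→D, F and equate their D, F entries. No row becomes fully distinguished — the join is lossy.
Dependency preservation: B, C → D is not contained in any single fragment, but the restricted closure of its left-hand side across the fragments still reaches the right-hand side; the remaining FDs each lie inside some fragment. All dependencies are preserved.

lossy but dependency-preserving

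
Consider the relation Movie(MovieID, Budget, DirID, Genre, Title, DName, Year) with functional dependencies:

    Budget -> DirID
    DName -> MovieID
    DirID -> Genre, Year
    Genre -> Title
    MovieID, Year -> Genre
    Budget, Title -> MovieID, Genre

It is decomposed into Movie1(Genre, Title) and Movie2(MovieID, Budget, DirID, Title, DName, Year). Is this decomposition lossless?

Common attributes: Movie1 ∩ Movie2 = {Title}.
No dependency enlarges {Title}, so (Title)⁺ = {Title}.
The closure contains neither all of Movie1 = {Genre, Title} nor all of Movie2 = {MovieID, Budget, DirID, Title, DName, Year}, so the common attributes are not a superkey of either fragment. The join is lossy.

No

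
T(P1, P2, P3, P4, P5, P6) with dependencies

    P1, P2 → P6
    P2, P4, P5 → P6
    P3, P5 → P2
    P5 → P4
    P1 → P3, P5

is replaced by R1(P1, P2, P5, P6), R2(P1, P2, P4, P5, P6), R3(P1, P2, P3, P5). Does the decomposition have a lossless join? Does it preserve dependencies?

lossless and dependency-preserving

Lossless test (chase): Rows 1 and 3 agree on P1, P2; apply P1, P2→P6 and equate their P6 entries. Rows 1 and 2 agree on P5; apply P5→P4 and equate their P4 entries. Rows 1 and 3 agree on P5; apply P5→P4 and equate their P4 entries. Rows 1 and 2 agree on P1; apply P1→P3, P5 and equate their P3, P5 entries. Rows 1 and 3 agree on P1; apply P1→P3, P5 and equate their P3, P5 entries. Row 1 is now all distinguished symbols — the join is lossless.
Dependency preservation: every FD's attributes lie within a single fragment, so each can be enforced locally — preserved.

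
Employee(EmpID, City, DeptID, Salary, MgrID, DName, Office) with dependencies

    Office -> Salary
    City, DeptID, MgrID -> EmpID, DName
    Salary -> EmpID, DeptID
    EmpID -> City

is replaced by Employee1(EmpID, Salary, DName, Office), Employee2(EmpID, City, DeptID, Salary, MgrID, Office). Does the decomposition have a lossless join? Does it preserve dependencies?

Lossless test: (EmpID, Salary, Office)⁺ = {EmpID, City, DeptID, Salary, Office}, which is a superkey of neither fragment — lossy.
Dependency preservation: the restricted closure of {City, DeptID, MgrID} across the fragments never reaches {EmpID, DName}, so City, DeptID, MgrID → EmpID, DName cannot be enforced without a join — not preserved.

lossy and not dependency-preserving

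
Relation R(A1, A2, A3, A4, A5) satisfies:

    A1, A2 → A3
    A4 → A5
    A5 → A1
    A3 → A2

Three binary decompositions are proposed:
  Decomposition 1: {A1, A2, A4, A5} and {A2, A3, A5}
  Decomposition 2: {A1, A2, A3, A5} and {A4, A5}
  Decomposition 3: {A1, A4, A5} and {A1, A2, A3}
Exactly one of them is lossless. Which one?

Decomposition 1: common = {A2, A5}, closure = {A1, A2, A3, A5} → lossless.
Decomposition 2: common = {A5}, closure = {A1, A5} → lossy.
Decomposition 3: common = {A1}, closure = {A1} → lossy.

Decomposition 1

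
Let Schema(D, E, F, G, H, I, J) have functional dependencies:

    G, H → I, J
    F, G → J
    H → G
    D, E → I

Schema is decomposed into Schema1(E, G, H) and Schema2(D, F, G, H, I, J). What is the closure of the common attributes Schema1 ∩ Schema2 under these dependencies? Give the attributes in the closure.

G, H, I, J

Schema1 ∩ Schema2 = {G, H}.
G, H → I, J applies, adding I, J
Closure: {G, H, I, J}.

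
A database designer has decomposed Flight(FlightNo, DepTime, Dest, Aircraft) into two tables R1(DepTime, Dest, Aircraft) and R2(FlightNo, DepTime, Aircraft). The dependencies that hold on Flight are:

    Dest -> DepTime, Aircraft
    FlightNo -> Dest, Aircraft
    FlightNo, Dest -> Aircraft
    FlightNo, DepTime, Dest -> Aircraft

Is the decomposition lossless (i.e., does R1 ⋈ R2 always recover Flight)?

No

Common attributes: R1 ∩ R2 = {DepTime, Aircraft}.
No dependency enlarges {DepTime, Aircraft}, so (DepTime, Aircraft)⁺ = {DepTime, Aircraft}.
The closure contains neither all of R1 = {DepTime, Dest, Aircraft} nor all of R2 = {FlightNo, DepTime, Aircraft}, so the common attributes are not a superkey of either fragment. The join is lossy.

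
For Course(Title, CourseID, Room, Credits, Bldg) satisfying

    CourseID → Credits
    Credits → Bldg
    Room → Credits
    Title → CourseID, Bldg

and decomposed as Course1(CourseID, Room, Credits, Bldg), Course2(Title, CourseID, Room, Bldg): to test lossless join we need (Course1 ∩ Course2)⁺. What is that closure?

Course1 ∩ Course2 = {CourseID, Room, Bldg}.
CourseID → Credits applies, adding Credits
Closure: {CourseID, Room, Credits, Bldg}.

CourseID, Room, Credits, Bldg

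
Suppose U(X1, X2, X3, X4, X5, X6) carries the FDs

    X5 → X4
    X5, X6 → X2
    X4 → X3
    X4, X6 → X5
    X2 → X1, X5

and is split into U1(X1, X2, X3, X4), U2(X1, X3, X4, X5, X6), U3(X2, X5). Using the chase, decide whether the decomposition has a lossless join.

Chase test. Columns are X1, X2, X3, X4, X5, X6; row i has aⱼ where attribute j ∈ Ui, else bᵢⱼ.
Initial tableau (one row per fragment):
  row 1: a1 a2 a3 a4 b15 b16
  row 2: a1 b22 a3 a4 a5 a6
  row 3: b31 a2 b33 b34 a5 b36
Rows 2 and 3 agree on X5; apply X5→X4 and equate their X4 entries.
Rows 1 and 3 agree on X4; apply X4→X3 and equate their X3 entries.
Rows 1 and 3 agree on X2; apply X2→X1, X5 and equate their X1, X5 entries.
No row becomes fully distinguished — the join is lossy.

No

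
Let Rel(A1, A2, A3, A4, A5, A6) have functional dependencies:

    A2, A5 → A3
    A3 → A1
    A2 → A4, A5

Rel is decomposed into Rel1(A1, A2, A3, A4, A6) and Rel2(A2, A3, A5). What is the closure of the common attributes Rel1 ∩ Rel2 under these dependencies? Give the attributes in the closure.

A1, A2, A3, A4, A5

Rel1 ∩ Rel2 = {A2, A3}.
A3 → A1 applies, adding A1
A2 → A4, A5 applies, adding A4, A5
Closure: {A1, A2, A3, A4, A5}.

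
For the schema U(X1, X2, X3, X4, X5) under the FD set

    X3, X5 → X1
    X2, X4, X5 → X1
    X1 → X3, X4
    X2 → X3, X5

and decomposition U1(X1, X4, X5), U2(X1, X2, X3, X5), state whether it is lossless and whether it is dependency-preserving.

lossless and dependency-preserving

Lossless test: (X1, X5)⁺ = {X1, X3, X4, X5}, which contains all of one fragment — lossless.
Dependency preservation: X2, X4, X5 → X1; X1 → X3, X4 are not contained in any single fragment, but the restricted closure of each left-hand side across the fragments still reaches the right-hand side; the remaining FDs each lie inside some fragment. All dependencies are preserved.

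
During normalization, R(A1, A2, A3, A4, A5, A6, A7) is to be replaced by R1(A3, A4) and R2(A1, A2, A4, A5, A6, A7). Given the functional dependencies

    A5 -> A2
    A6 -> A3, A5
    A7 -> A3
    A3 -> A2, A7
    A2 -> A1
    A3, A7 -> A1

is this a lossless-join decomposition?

Common attributes: R1 ∩ R2 = {A4}.
No dependency enlarges {A4}, so (A4)⁺ = {A4}.
The closure contains neither all of R1 = {A3, A4} nor all of R2 = {A1, A2, A4, A5, A6, A7}, so the common attributes are not a superkey of either fragment. The join is lossy.

No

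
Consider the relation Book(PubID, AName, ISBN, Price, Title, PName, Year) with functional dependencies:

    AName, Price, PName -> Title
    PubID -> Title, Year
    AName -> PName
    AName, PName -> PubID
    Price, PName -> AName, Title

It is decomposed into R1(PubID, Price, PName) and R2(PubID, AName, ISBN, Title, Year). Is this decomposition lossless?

No

Common attributes: R1 ∩ R2 = {PubID}.
Closure of {PubID}: PubID → Title, Year applies, adding Title, Year. So (PubID)⁺ = {PubID, Title, Year}.
The closure contains neither all of R1 = {PubID, Price, PName} nor all of R2 = {PubID, AName, ISBN, Title, Year}, so the common attributes are not a superkey of either fragment. The join is lossy.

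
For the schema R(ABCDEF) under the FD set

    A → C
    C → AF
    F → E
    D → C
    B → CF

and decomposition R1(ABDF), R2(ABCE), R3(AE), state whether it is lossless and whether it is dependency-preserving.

Lossless test (chase): Rows 1 and 2 agree on A; apply A→C and equate their C entries. Rows 1 and 3 agree on A; apply A→C and equate their C entries. Rows 1 and 2 agree on C; apply C→AF and equate their AF entries. Rows 1 and 3 agree on C; apply C→AF and equate their AF entries. Rows 1 and 2 agree on F; apply F→E and equate their E entries. Row 1 is now all distinguished symbols — the join is lossless.
Dependency preservation: the restricted closure of {F} across the fragments never reaches {E}, so F → E cannot be enforced without a join — not preserved.

lossless but not dependency-preserving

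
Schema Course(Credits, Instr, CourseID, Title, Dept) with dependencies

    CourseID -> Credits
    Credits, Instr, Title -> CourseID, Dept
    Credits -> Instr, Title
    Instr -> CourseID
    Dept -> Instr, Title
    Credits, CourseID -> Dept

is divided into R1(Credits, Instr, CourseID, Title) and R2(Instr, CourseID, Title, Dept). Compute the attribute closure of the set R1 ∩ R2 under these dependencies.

R1 ∩ R2 = {Instr, CourseID, Title}.
CourseID → Credits applies, adding Credits
Credits, Instr, Title → CourseID, Dept applies, adding Dept
Closure: {Credits, Instr, CourseID, Title, Dept}.

Credits, Instr, CourseID, Title, Dept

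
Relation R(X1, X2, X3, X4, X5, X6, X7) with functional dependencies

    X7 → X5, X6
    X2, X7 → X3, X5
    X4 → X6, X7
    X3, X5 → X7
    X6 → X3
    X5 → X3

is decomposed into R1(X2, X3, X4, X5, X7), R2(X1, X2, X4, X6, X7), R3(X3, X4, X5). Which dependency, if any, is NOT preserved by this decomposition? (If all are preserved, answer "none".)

Check X6 → X3: no single fragment contains all of {X3, X6}, and the restricted closure of {X6} across the fragments never reaches {X3}.
X7 → X5, X6 is preserved.
X2, X7 → X3, X5 is preserved.
X4 → X6, X7 is preserved.
X3, X5 → X7 is preserved.
X5 → X3 is preserved.

X6 → X3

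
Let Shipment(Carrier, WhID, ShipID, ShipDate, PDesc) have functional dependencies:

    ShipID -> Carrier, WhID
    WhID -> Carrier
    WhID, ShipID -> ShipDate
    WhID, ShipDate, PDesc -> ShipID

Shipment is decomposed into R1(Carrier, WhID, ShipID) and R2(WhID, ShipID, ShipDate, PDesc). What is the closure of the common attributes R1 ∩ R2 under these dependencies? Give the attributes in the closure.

R1 ∩ R2 = {WhID, ShipID}.
ShipID → Carrier, WhID applies, adding Carrier
WhID, ShipID → ShipDate applies, adding ShipDate
Closure: {Carrier, WhID, ShipID, ShipDate}.

Carrier, WhID, ShipID, ShipDate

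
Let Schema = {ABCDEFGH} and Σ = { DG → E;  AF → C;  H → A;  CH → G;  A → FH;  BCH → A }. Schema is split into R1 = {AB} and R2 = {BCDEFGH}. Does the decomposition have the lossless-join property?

No

Common attributes: R1 ∩ R2 = {B}.
No dependency enlarges {B}, so (B)⁺ = {B}.
The closure contains neither all of R1 = {AB} nor all of R2 = {BCDEFGH}, so the common attributes are not a superkey of either fragment. The join is lossy.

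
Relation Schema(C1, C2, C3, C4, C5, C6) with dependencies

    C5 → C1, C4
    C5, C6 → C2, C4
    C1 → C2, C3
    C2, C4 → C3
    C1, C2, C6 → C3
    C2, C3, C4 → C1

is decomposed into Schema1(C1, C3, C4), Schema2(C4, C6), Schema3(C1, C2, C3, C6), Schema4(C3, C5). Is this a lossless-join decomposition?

No

Chase test. Columns are C1, C2, C3, C4, C5, C6; row i has aⱼ where attribute j ∈ Schemai, else bᵢⱼ.
Initial tableau (one row per fragment):
  row 1: a1 b12 a3 a4 b15 b16
  row 2: b21 b22 b23 a4 b25 a6
  row 3: a1 a2 a3 b34 b35 a6
  row 4: b41 b42 a3 b44 a5 b46
Rows 1 and 3 agree on C1; apply C1→C2, C3 and equate their C2, C3 entries.
No row becomes fully distinguished — the join is lossy.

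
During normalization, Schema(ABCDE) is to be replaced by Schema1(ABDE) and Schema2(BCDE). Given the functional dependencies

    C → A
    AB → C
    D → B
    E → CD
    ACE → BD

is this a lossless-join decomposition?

Yes

Common attributes: Schema1 ∩ Schema2 = {BDE}.
Closure of {BDE}: E → CD applies, adding C; C → A applies, adding A. So (BDE)⁺ = {ABCDE}.
This closure contains every attribute of Schema1, so Schema1 ∩ Schema2 → Schema1. The join is lossless.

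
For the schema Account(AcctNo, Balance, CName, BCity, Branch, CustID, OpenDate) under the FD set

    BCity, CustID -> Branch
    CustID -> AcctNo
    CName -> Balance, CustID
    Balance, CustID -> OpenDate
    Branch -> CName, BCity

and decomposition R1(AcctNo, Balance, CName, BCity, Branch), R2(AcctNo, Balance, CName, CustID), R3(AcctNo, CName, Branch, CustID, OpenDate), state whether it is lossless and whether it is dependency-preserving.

Lossless test (chase): Rows 1 and 2 agree on CName; apply CName→Balance, CustID and equate their Balance, CustID entries. Rows 1 and 3 agree on CName; apply CName→Balance, CustID and equate their Balance, CustID entries. Rows 1 and 2 agree on Balance, CustID; apply Balance, CustID→OpenDate and equate their OpenDate entries. Rows 1 and 3 agree on Balance, CustID; apply Balance, CustID→OpenDate and equate their OpenDate entries. Rows 1 and 3 agree on Branch; apply Branch→CName, BCity and equate their CName, BCity entries. Row 1 is now all distinguished symbols — the join is lossless.
Dependency preservation: the restricted closure of {BCity, CustID} across the fragments never reaches {Branch}, so BCity, CustID → Branch cannot be enforced without a join — not preserved.

lossless but not dependency-preserving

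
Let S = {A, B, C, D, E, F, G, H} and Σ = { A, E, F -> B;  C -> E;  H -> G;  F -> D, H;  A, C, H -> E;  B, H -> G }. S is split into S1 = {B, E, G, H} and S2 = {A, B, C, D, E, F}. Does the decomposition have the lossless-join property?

Common attributes: S1 ∩ S2 = {B, E}.
No dependency enlarges {B, E}, so (B, E)⁺ = {B, E}.
The closure contains neither all of S1 = {B, E, G, H} nor all of S2 = {A, B, C, D, E, F}, so the common attributes are not a superkey of either fragment. The join is lossy.

No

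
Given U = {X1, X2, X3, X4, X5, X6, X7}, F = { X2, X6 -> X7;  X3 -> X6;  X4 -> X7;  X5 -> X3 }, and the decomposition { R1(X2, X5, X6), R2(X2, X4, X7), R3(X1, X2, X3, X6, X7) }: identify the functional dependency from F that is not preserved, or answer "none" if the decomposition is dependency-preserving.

Check X5 → X3: no single fragment contains all of {X3, X5}, and the restricted closure of {X5} across the fragments never reaches {X3}.
X2, X6 → X7 is preserved.
X3 → X6 is preserved.
X4 → X7 is preserved.

X5 -> X3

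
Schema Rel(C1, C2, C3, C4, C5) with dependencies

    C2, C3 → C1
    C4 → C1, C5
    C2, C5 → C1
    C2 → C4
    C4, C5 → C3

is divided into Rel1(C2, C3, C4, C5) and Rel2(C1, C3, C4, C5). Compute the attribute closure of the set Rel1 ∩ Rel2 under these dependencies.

Rel1 ∩ Rel2 = {C3, C4, C5}.
C4 → C1, C5 applies, adding C1
Closure: {C1, C3, C4, C5}.

C1, C3, C4, C5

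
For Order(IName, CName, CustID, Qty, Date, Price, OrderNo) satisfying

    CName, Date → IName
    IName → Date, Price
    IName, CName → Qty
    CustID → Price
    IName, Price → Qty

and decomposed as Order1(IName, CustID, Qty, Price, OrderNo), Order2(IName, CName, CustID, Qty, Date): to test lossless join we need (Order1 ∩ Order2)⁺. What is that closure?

Order1 ∩ Order2 = {IName, CustID, Qty}.
IName → Date, Price applies, adding Date, Price
Closure: {IName, CustID, Qty, Date, Price}.

IName, CustID, Qty, Date, Price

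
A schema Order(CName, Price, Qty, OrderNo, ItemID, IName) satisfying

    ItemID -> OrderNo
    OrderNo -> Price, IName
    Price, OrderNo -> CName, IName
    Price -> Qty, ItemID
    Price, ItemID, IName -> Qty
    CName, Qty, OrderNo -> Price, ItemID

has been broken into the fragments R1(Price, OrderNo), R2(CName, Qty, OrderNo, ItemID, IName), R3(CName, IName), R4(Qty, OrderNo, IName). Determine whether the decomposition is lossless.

Yes

Chase test. Columns are CName, Price, Qty, OrderNo, ItemID, IName; row i has aⱼ where attribute j ∈ Ri, else bᵢⱼ.
Initial tableau (one row per fragment):
  row 1: b11 a2 b13 a4 b15 b16
  row 2: a1 b22 a3 a4 a5 a6
  row 3: a1 b32 b33 b34 b35 a6
  row 4: b41 b42 a3 a4 b45 a6
Rows 1 and 2 agree on OrderNo; apply OrderNo→Price, IName and equate their Price, IName entries.
Rows 1 and 4 agree on OrderNo; apply OrderNo→Price, IName and equate their Price, IName entries.
Rows 1 and 2 agree on Price, OrderNo; apply Price, OrderNo→CName, IName and equate their CName, IName entries.
Rows 1 and 4 agree on Price, OrderNo; apply Price, OrderNo→CName, IName and equate their CName, IName entries.
Rows 1 and 2 agree on Price; apply Price→Qty, ItemID and equate their Qty, ItemID entries.
Rows 1 and 4 agree on Price; apply Price→Qty, ItemID and equate their Qty, ItemID entries.
Row 1 is now all distinguished symbols — the join is lossless.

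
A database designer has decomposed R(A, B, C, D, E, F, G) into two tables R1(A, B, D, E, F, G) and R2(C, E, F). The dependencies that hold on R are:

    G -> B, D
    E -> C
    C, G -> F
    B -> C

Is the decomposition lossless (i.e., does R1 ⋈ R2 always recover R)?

Common attributes: R1 ∩ R2 = {E, F}.
Closure of {E, F}: E → C applies, adding C. So (E, F)⁺ = {C, E, F}.
This closure contains every attribute of R2, so R1 ∩ R2 → R2. The join is lossless.

Yes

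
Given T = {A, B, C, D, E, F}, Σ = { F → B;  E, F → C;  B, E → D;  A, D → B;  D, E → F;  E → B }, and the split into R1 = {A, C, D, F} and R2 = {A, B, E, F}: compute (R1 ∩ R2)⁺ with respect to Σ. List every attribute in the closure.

A, B, F

R1 ∩ R2 = {A, F}.
F → B applies, adding B
Closure: {A, B, F}.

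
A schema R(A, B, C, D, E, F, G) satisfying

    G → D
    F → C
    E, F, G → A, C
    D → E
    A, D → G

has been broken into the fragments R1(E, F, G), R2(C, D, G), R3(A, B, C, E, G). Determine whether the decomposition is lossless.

No

Chase test. Columns are A, B, C, D, E, F, G; row i has aⱼ where attribute j ∈ Ri, else bᵢⱼ.
Initial tableau (one row per fragment):
  row 1: b11 b12 b13 b14 a5 a6 a7
  row 2: b21 b22 a3 a4 b25 b26 a7
  row 3: a1 a2 a3 b34 a5 b36 a7
Rows 1 and 2 agree on G; apply G→D and equate their D entries.
Rows 1 and 3 agree on G; apply G→D and equate their D entries.
Rows 1 and 2 agree on D; apply D→E and equate their E entries.
No row becomes fully distinguished — the join is lossy.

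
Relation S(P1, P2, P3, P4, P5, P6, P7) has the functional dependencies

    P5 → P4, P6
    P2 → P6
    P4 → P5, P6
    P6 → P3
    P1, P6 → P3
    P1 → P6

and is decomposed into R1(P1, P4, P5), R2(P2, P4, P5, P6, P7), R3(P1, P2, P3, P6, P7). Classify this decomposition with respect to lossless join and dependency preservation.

lossy but dependency-preserving

Lossless test (chase): Rows 1 and 2 agree on P5; apply P5→P4, P6 and equate their P4, P6 entries. Rows 1 and 2 agree on P6; apply P6→P3 and equate their P3 entries. Rows 1 and 3 agree on P6; apply P6→P3 and equate their P3 entries. No row becomes fully distinguished — the join is lossy.
Dependency preservation: every FD's attributes lie within a single fragment, so each can be enforced locally — preserved.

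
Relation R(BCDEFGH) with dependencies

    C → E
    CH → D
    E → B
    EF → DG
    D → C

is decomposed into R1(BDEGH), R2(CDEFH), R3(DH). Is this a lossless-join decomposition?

Chase test. Columns are BCDEFGH; row i has aⱼ where attribute j ∈ Ri, else bᵢⱼ.
Initial tableau (one row per fragment):
  row 1: a1 b12 a3 a4 b15 a6 a7
  row 2: b21 a2 a3 a4 a5 b26 a7
  row 3: b31 b32 a3 b34 b35 b36 a7
Rows 1 and 2 agree on E; apply E→B and equate their B entries.
Rows 1 and 2 agree on D; apply D→C and equate their C entries.
Rows 1 and 3 agree on D; apply D→C and equate their C entries.
Rows 1 and 3 agree on C; apply C→E and equate their E entries.
Rows 1 and 3 agree on E; apply E→B and equate their B entries.
No row becomes fully distinguished — the join is lossy.

No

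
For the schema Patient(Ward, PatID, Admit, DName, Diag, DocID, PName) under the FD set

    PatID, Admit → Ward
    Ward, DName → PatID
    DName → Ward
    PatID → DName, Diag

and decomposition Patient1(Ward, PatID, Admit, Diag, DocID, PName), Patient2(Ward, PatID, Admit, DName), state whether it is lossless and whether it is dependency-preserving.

lossless and dependency-preserving

Lossless test: (Ward, PatID, Admit)⁺ = {Ward, PatID, Admit, DName, Diag}, which contains all of one fragment — lossless.
Dependency preservation: PatID → DName, Diag is not contained in any single fragment, but the restricted closure of its left-hand side across the fragments still reaches the right-hand side; the remaining FDs each lie inside some fragment. All dependencies are preserved.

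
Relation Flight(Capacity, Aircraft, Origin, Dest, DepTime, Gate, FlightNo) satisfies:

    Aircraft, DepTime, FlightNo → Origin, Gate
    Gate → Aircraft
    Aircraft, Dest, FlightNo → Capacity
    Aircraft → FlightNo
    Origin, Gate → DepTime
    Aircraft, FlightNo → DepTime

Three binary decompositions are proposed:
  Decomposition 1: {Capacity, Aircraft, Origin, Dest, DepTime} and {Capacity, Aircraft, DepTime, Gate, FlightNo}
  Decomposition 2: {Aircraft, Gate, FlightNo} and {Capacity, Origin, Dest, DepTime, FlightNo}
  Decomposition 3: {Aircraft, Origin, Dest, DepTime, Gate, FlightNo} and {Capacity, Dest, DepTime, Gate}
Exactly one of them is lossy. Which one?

Decomposition 1: common = {Capacity, Aircraft, DepTime}, closure = {Capacity, Aircraft, Origin, DepTime, Gate, FlightNo} → lossless.
Decomposition 2: common = {FlightNo}, closure = {FlightNo} → lossy.
Decomposition 3: common = {Dest, DepTime, Gate}, closure = {Capacity, Aircraft, Origin, Dest, DepTime, Gate, FlightNo} → lossless.

Decomposition 2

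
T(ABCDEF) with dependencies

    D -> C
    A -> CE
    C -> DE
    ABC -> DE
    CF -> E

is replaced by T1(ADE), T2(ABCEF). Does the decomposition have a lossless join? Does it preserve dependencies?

lossless but not dependency-preserving

Lossless test: (AE)⁺ = {ACDE}, which contains all of one fragment — lossless.
Dependency preservation: the restricted closure of {D} across the fragments never reaches {C}, so D → C cannot be enforced without a join — not preserved.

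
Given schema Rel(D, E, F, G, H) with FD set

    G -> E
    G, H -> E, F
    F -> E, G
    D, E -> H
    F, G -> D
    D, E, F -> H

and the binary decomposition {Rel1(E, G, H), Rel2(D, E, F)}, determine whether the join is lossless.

Common attributes: Rel1 ∩ Rel2 = {E}.
No dependency enlarges {E}, so (E)⁺ = {E}.
The closure contains neither all of Rel1 = {E, G, H} nor all of Rel2 = {D, E, F}, so the common attributes are not a superkey of either fragment. The join is lossy.

No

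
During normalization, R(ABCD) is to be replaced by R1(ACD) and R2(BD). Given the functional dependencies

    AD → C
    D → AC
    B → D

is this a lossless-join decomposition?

Common attributes: R1 ∩ R2 = {D}.
Closure of {D}: D → AC applies, adding AC. So (D)⁺ = {ACD}.
This closure contains every attribute of R1, so R1 ∩ R2 → R1. The join is lossless.

Yes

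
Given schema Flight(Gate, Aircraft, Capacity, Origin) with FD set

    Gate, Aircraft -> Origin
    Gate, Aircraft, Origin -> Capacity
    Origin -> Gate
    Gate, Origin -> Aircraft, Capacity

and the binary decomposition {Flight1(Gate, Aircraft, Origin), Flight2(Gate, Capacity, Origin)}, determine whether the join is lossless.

Common attributes: Flight1 ∩ Flight2 = {Gate, Origin}.
Closure of {Gate, Origin}: Gate, Origin → Aircraft, Capacity applies, adding Aircraft, Capacity. So (Gate, Origin)⁺ = {Gate, Aircraft, Capacity, Origin}.
This closure contains every attribute of Flight1, so Flight1 ∩ Flight2 → Flight1. The join is lossless.

Yes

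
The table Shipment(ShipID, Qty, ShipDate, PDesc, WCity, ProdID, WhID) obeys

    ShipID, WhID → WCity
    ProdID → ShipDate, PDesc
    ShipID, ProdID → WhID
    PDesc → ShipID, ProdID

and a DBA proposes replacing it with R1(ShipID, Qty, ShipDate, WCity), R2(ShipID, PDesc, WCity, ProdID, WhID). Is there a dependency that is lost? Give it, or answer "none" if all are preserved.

ProdID → ShipDate, PDesc

Check ProdID → ShipDate, PDesc: no single fragment contains all of {ShipDate, PDesc, ProdID}, and the restricted closure of {ProdID} across the fragments never reaches {ShipDate, PDesc}.
ShipID, WhID → WCity is preserved.
ShipID, ProdID → WhID is preserved.
PDesc → ShipID, ProdID is preserved.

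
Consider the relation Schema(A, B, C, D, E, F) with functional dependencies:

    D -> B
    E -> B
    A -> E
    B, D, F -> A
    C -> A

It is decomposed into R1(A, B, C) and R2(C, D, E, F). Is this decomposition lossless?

Common attributes: R1 ∩ R2 = {C}.
Closure of {C}: C → A applies, adding A; A → E applies, adding E; E → B applies, adding B. So (C)⁺ = {A, B, C, E}.
This closure contains every attribute of R1, so R1 ∩ R2 → R1. The join is lossless.

Yes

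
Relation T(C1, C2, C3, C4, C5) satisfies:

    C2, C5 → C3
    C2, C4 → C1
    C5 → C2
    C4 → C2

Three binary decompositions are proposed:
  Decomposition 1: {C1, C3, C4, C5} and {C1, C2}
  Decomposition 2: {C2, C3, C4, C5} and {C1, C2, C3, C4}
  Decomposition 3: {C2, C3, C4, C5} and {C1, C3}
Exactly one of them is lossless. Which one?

Decomposition 2

Decomposition 1: common = {C1}, closure = {C1} → lossy.
Decomposition 2: common = {C2, C3, C4}, closure = {C1, C2, C3, C4} → lossless.
Decomposition 3: common = {C3}, closure = {C3} → lossy.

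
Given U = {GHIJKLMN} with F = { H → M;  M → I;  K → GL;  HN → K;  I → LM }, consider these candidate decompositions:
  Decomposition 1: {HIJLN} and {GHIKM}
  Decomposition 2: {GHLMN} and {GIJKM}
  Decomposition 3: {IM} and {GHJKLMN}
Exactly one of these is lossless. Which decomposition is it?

Decomposition 3

Decomposition 1: common = {HI}, closure = {HILM} → lossy.
Decomposition 2: common = {GM}, closure = {GILM} → lossy.
Decomposition 3: common = {M}, closure = {ILM} → lossless.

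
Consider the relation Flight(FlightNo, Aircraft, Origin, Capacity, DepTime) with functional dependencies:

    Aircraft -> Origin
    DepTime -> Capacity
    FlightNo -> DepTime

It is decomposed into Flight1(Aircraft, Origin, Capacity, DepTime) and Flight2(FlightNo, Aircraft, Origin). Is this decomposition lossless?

Common attributes: Flight1 ∩ Flight2 = {Aircraft, Origin}.
No dependency enlarges {Aircraft, Origin}, so (Aircraft, Origin)⁺ = {Aircraft, Origin}.
The closure contains neither all of Flight1 = {Aircraft, Origin, Capacity, DepTime} nor all of Flight2 = {FlightNo, Aircraft, Origin}, so the common attributes are not a superkey of either fragment. The join is lossy.

No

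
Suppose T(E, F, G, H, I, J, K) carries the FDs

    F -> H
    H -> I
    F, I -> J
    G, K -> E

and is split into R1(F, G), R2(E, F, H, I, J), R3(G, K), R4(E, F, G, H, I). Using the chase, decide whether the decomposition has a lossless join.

Chase test. Columns are E, F, G, H, I, J, K; row i has aⱼ where attribute j ∈ Ri, else bᵢⱼ.
Initial tableau (one row per fragment):
  row 1: b11 a2 a3 b14 b15 b16 b17
  row 2: a1 a2 b23 a4 a5 a6 b27
  row 3: b31 b32 a3 b34 b35 b36 a7
  row 4: a1 a2 a3 a4 a5 b46 b47
Rows 1 and 2 agree on F; apply F→H and equate their H entries.
Rows 1 and 2 agree on H; apply H→I and equate their I entries.
Rows 1 and 2 agree on F, I; apply F, I→J and equate their J entries.
Rows 1 and 4 agree on F, I; apply F, I→J and equate their J entries.
No row becomes fully distinguished — the join is lossy.

No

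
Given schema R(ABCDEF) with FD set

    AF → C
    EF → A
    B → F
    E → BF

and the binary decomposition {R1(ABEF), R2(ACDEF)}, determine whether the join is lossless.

Common attributes: R1 ∩ R2 = {AEF}.
Closure of {AEF}: AF → C applies, adding C; E → BF applies, adding B. So (AEF)⁺ = {ABCEF}.
This closure contains every attribute of R1, so R1 ∩ R2 → R1. The join is lossless.

Yes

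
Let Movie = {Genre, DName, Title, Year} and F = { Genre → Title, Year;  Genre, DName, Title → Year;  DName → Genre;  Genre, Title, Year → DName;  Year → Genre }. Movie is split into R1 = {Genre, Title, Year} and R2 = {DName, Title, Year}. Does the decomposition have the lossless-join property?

Yes

Common attributes: R1 ∩ R2 = {Title, Year}.
Closure of {Title, Year}: Year → Genre applies, adding Genre; Genre, Title, Year → DName applies, adding DName. So (Title, Year)⁺ = {Genre, DName, Title, Year}.
This closure contains every attribute of R1, so R1 ∩ R2 → R1. The join is lossless.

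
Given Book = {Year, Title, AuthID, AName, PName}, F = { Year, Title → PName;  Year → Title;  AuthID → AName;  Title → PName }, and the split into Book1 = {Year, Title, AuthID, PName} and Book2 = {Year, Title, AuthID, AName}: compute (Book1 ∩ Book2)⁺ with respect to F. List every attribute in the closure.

Year, Title, AuthID, AName, PName

Book1 ∩ Book2 = {Year, Title, AuthID}.
Year, Title → PName applies, adding PName
AuthID → AName applies, adding AName
Closure: {Year, Title, AuthID, AName, PName}.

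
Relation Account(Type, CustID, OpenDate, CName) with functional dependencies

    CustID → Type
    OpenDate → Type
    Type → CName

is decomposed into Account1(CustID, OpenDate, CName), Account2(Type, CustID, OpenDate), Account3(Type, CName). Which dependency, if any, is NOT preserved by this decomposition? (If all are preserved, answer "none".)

CustID → Type lies within Account2.
OpenDate → Type lies within Account2.
Type → CName lies within Account3.
Every dependency is enforceable on the fragments, so the decomposition is dependency-preserving.

none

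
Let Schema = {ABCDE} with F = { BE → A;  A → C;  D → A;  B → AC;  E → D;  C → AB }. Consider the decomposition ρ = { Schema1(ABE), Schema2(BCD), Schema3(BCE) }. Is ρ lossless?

No

Chase test. Columns are ABCDE; row i has aⱼ where attribute j ∈ Schemai, else bᵢⱼ.
Initial tableau (one row per fragment):
  row 1: a1 a2 b13 b14 a5
  row 2: b21 a2 a3 a4 b25
  row 3: b31 a2 a3 b34 a5
Rows 1 and 3 agree on BE; apply BE→A and equate their A entries.
Rows 1 and 3 agree on A; apply A→C and equate their C entries.
Rows 1 and 2 agree on B; apply B→AC and equate their AC entries.
Rows 1 and 3 agree on E; apply E→D and equate their D entries.
No row becomes fully distinguished — the join is lossy.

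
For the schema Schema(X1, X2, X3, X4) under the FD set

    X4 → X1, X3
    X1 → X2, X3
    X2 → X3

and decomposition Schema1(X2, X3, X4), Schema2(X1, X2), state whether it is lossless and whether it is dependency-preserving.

lossy and not dependency-preserving

Lossless test: (X2)⁺ = {X2, X3}, which is a superkey of neither fragment — lossy.
Dependency preservation: the restricted closure of {X4} across the fragments never reaches {X1, X3}, so X4 → X1, X3 cannot be enforced without a join — not preserved.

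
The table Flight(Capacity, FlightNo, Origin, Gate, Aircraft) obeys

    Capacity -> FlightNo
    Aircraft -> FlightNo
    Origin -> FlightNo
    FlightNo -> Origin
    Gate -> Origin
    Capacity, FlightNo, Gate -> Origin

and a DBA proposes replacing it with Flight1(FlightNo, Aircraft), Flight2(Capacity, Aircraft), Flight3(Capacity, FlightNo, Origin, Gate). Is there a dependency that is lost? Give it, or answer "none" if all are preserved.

none

Capacity → FlightNo lies within Flight3.
Aircraft → FlightNo lies within Flight1.
Origin → FlightNo lies within Flight3.
FlightNo → Origin lies within Flight3.
Gate → Origin lies within Flight3.
Capacity, FlightNo, Gate → Origin lies within Flight3.
Every dependency is enforceable on the fragments, so the decomposition is dependency-preserving.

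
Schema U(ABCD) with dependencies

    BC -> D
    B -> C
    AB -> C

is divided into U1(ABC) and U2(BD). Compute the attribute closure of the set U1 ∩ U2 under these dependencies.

BCD

U1 ∩ U2 = {B}.
B → C applies, adding C
BC → D applies, adding D
Closure: {BCD}.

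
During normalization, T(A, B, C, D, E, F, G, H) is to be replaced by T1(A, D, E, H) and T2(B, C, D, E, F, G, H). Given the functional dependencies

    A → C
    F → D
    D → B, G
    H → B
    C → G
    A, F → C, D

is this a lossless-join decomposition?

No

Common attributes: T1 ∩ T2 = {D, E, H}.
Closure of {D, E, H}: D → B, G applies, adding B, G. So (D, E, H)⁺ = {B, D, E, G, H}.
The closure contains neither all of T1 = {A, D, E, H} nor all of T2 = {B, C, D, E, F, G, H}, so the common attributes are not a superkey of either fragment. The join is lossy.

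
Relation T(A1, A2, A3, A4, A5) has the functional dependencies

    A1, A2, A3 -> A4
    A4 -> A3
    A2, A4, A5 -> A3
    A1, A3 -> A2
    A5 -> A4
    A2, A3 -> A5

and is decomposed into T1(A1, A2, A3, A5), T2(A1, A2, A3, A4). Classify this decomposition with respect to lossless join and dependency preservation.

lossless but not dependency-preserving

Lossless test: (A1, A2, A3)⁺ = {A1, A2, A3, A4, A5}, which contains all of one fragment — lossless.
Dependency preservation: the restricted closure of {A5} across the fragments never reaches {A4}, so A5 → A4 cannot be enforced without a join — not preserved.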